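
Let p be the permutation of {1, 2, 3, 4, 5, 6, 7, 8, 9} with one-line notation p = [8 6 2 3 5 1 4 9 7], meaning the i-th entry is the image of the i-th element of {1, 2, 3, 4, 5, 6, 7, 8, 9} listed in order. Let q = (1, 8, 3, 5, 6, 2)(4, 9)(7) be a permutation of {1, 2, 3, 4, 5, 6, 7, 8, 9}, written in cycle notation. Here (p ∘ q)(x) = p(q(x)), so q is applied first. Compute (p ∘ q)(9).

(p ∘ q)(9) = p(q(9)). q(9) = 4, then p(4) = 3. So (p ∘ q)(9) = 3.

3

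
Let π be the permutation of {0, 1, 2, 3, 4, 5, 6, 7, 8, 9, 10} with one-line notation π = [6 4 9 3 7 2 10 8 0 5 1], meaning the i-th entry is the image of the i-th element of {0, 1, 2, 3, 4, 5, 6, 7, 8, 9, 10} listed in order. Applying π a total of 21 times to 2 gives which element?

Tracing 2 → 9 → … returns to 2 after 3 steps, so 2 lies in a 3-cycle (2, 9, 5).
Powers repeat with period 3 on this cycle, and 21 mod 3 = 0, so π^21(2) = π^0(2).
So π^21(2) = 2.

2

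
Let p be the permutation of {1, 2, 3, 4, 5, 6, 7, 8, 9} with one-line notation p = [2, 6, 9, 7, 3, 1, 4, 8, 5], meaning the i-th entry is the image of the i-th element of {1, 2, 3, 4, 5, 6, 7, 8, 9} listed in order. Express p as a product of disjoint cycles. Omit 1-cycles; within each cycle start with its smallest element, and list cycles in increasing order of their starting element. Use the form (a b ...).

Iterating p from 1 gives 1 → 2 → 6 → 1; that is the 3-cycle (1 2 6).
Repeating from the next unused element and collecting all non-trivial cycles gives (1 2 6)(3 9 5)(4 7).

(1 2 6)(3 9 5)(4 7)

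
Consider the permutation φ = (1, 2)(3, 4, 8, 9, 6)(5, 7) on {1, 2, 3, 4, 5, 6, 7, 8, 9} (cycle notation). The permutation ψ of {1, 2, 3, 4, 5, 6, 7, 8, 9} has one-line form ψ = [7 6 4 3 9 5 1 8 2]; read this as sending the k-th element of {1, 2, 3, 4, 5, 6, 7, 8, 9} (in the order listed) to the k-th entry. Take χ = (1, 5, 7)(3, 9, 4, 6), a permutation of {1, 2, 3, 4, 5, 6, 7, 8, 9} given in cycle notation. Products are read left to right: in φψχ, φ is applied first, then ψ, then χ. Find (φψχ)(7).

Apply the permutations in order: φ(7) = 5, then ψ(5) = 9, then χ(9) = 4. So (φψχ)(7) = 4.

4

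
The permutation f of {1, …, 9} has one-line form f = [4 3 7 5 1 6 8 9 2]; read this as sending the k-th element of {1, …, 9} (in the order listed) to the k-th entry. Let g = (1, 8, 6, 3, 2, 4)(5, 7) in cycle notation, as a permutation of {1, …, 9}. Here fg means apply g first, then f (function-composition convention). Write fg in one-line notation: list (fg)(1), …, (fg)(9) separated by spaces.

Chase each element through g then f: 1 → 8 → 9; 2 → 4 → 5; 3 → 2 → 3; 4 → 1 → 4; 5 → 7 → 8; 6 → 3 → 7; 7 → 5 → 1; 8 → 6 → 6; 9 → 9 → 2.
So fg in one-line form is 9 5 3 4 8 7 1 6 2.

9 5 3 4 8 7 1 6 2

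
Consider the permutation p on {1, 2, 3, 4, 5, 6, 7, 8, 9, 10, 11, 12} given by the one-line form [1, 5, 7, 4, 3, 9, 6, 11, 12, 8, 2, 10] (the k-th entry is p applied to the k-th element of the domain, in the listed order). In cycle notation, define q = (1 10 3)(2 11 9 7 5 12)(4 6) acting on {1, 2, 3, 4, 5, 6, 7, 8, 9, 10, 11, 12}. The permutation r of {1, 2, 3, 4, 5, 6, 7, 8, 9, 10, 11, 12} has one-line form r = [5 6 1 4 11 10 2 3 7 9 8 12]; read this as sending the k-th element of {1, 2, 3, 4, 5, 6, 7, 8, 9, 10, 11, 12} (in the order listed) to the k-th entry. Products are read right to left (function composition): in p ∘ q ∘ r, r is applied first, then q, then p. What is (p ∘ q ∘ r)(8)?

1

Chase 8: r(8) = 3; q(3) = 1; p(1) = 1. Hence (p ∘ q ∘ r)(8) = 1.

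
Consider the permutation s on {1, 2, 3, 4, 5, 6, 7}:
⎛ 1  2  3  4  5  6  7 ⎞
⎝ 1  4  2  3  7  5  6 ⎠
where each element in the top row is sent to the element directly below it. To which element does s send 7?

6

The entry below 7 in the array is 6, so s(7) = 6.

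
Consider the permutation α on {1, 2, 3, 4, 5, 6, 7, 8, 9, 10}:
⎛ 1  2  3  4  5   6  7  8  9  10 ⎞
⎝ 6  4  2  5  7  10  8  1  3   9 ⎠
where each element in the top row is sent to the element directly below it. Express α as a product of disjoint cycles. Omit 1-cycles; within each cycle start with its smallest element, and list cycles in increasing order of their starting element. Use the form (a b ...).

(1 6 10 9 3 2 4 5 7 8)

Iterating α from 1 gives 1 → 6 → 10 → 9 → 3 → 2 → 4 → 5 → 7 → 8 → 1; that is the 10-cycle (1 6 10 9 3 2 4 5 7 8).
Continuing from each remaining unvisited element yields (1 6 10 9 3 2 4 5 7 8).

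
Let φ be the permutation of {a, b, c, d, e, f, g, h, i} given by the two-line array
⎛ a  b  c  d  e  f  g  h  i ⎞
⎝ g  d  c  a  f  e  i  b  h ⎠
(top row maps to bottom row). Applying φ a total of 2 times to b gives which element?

Tracing b → d → … returns to b after 6 steps, so b lies in a 6-cycle (a g i h b d).
Advancing 2 steps from b: b → d → a.

a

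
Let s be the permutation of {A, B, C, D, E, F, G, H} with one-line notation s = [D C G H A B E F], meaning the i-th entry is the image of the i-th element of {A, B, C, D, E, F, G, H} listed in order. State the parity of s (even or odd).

odd

In disjoint-cycle form the cycle lengths are 8.
A cycle is odd iff its length is even; s has 1 even-length cycle, so sgn(s) = (−1)^1 and s is odd.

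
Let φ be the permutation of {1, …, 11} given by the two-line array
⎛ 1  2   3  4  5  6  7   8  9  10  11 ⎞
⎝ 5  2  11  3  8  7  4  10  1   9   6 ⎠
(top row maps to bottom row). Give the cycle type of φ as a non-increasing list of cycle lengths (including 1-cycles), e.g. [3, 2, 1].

The disjoint cycles are (1, 5, 8, 10, 9)(2)(3, 11, 6, 7, 4), with lengths 5, 5, 1 in non-increasing order.

[5, 5, 1]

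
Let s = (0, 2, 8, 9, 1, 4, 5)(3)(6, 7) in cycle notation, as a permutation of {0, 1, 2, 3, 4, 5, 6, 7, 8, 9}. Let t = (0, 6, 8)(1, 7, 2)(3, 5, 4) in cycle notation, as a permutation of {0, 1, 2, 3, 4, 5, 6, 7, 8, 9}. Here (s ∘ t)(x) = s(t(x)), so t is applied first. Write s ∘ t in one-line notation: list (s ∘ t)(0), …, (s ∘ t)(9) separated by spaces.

7 6 4 0 3 5 9 8 2 1

(s ∘ t)(x) = s(t(x)). Computing each image: s(t(0)) = s(6) = 7, s(t(1)) = s(7) = 6, s(t(2)) = s(1) = 4, s(t(3)) = s(5) = 0, s(t(4)) = s(3) = 3, s(t(5)) = s(4) = 5, s(t(6)) = s(8) = 9, s(t(7)) = s(2) = 8, s(t(8)) = s(0) = 2, s(t(9)) = s(9) = 1.
Hence s ∘ t = [7 6 4 0 3 5 9 8 2 1].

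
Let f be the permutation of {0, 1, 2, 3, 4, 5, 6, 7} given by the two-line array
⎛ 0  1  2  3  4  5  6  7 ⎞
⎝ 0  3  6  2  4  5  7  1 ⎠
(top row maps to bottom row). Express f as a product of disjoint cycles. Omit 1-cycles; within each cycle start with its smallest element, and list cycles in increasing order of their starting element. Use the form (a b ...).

(1 3 2 6 7)

Iterating f from 1 gives 1 → 3 → 2 → 6 → 7 → 1; that is the 5-cycle (1 3 2 6 7).
Repeating from the next unused element and collecting all non-trivial cycles gives (1 3 2 6 7).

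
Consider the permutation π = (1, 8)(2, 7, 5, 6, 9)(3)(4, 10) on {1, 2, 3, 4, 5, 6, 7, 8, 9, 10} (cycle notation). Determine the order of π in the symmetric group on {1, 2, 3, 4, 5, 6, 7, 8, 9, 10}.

The cycle type of π is (5, 2, 2, 1).
The order is lcm(5, 2, 2) = 10.

10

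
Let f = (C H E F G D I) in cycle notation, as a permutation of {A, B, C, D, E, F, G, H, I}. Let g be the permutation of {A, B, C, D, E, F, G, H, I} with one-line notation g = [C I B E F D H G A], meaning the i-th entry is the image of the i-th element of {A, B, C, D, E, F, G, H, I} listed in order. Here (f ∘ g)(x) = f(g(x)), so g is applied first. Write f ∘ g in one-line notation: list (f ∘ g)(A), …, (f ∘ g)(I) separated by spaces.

H C B F G I E D A

(f ∘ g)(x) = f(g(x)). Computing each image: f(g(A)) = f(C) = H, f(g(B)) = f(I) = C, f(g(C)) = f(B) = B, f(g(D)) = f(E) = F, f(g(E)) = f(F) = G, f(g(F)) = f(D) = I, f(g(G)) = f(H) = E, f(g(H)) = f(G) = D, f(g(I)) = f(A) = A.
Hence f ∘ g = [H C B F G I E D A].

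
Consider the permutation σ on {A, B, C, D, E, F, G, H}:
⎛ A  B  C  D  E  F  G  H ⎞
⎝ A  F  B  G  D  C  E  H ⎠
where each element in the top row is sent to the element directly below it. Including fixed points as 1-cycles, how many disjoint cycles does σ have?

4

The cycle decomposition is (A)(B, F, C)(D, G, E)(H), which has 4 cycles (counting 1-cycles).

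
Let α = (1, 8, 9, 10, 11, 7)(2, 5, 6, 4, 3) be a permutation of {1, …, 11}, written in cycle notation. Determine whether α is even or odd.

The cycle lengths are 6, 5.
A cycle is odd iff its length is even; α has 1 even-length cycle, so sgn(α) = (−1)^1 and α is odd.

odd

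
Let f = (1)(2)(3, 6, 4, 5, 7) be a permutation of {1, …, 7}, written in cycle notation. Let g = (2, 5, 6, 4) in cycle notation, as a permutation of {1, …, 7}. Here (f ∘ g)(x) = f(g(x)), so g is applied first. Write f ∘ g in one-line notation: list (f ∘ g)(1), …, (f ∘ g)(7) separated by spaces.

(f ∘ g)(x) = f(g(x)). Computing each image: f(g(1)) = f(1) = 1, f(g(2)) = f(5) = 7, f(g(3)) = f(3) = 6, f(g(4)) = f(2) = 2, f(g(5)) = f(6) = 4, f(g(6)) = f(4) = 5, f(g(7)) = f(7) = 3.
Hence f ∘ g = [1 7 6 2 4 5 3].

1 7 6 2 4 5 3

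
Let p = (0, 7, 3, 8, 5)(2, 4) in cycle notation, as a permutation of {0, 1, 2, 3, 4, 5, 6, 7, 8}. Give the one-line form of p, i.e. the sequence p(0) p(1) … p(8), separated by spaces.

Each element maps to the next entry in its cycle (wrapping to the front): 0→7, 1→1, 2→4, 3→8, 4→2, 5→0, 6→6, 7→3, 8→5.
Listing these in domain order gives 7 1 4 8 2 0 6 3 5.

7 1 4 8 2 0 6 3 5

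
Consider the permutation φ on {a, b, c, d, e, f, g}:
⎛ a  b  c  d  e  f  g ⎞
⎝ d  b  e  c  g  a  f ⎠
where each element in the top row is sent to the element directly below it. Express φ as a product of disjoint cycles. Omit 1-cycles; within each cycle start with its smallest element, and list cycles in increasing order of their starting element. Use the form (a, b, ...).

(a, d, c, e, g, f)

Iterating φ from a gives a → d → c → e → g → f → a; that is the 6-cycle (a, d, c, e, g, f).
Repeating from the next unused element and collecting all non-trivial cycles gives (a, d, c, e, g, f).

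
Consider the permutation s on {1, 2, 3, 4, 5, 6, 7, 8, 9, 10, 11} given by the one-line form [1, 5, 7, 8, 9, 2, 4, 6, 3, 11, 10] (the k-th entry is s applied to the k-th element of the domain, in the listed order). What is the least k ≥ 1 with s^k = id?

8

Writing s as disjoint cycles, the cycle lengths are 8, 2, 1.
The order of s is the least common multiple of its cycle lengths: lcm(8, 2) = 8.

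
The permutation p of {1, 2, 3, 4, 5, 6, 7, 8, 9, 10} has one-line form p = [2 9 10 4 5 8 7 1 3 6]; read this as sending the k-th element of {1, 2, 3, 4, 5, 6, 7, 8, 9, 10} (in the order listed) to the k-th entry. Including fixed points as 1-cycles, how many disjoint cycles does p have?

4

The cycle decomposition is (1, 2, 9, 3, 10, 6, 8)(4)(5)(7), which has 4 cycles (counting 1-cycles).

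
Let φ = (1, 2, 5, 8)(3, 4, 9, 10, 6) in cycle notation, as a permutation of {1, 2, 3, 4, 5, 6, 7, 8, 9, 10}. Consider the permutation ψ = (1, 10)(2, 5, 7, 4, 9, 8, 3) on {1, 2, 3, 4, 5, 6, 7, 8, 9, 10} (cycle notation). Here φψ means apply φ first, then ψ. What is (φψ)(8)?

10

First apply φ: φ(8) = 1, then ψ(1) = 10. Thus (φψ)(8) = 10.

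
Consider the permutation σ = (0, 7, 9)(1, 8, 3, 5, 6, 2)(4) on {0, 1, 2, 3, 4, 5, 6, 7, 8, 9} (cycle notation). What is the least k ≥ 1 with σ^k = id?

The disjoint cycles have lengths 6, 3, 1.
Since disjoint cycles commute, ord(σ) = lcm(6, 3) = 6.

6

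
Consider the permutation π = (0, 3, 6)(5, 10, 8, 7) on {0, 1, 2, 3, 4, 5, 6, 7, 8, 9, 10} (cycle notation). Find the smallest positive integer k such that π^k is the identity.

The cycle type of π is (4, 3, 1, 1, 1, 1).
The order of π is the least common multiple of its cycle lengths: lcm(4, 3) = 12.

12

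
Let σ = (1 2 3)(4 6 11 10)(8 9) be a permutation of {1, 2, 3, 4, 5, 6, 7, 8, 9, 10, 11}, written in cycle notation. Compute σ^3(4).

10

4 lies in the 4-cycle (4 6 11 10).
Stepping 3 places around the cycle: 4 → 6 → 11 → 10.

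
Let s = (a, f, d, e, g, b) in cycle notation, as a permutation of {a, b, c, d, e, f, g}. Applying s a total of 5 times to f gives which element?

f lies in the 6-cycle (a, f, d, e, g, b).
Stepping 5 places around the cycle: f → d → e → g → b → a.

a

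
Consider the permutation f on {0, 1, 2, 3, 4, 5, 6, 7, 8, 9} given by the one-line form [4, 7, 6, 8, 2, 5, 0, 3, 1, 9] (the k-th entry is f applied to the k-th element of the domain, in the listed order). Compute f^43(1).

8

Tracing 1 → 7 → … returns to 1 after 4 steps, so 1 lies in a 4-cycle (1 7 3 8).
Powers repeat with period 4 on this cycle, and 43 mod 4 = 3, so f^43(1) = f^3(1).
Stepping 3 places around the cycle: 1 → 7 → 3 → 8.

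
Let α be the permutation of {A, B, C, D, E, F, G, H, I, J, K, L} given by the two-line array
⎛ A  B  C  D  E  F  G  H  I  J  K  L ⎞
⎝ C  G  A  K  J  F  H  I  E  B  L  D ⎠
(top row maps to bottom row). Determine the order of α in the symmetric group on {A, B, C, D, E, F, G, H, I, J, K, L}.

Writing α as disjoint cycles, the cycle lengths are 6, 3, 2, 1.
Since disjoint cycles commute, ord(α) = lcm(6, 3, 2) = 6.

6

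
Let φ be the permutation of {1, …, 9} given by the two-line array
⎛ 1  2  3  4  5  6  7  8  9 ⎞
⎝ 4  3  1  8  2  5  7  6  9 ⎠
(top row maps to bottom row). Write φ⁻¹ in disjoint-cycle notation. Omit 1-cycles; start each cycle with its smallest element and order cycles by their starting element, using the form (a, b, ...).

The cycle decomposition of φ is (1, 4, 8, 6, 5, 2, 3).
Reversing each cycle (and rotating so the smallest element leads) gives φ⁻¹ = (1, 3, 2, 5, 6, 8, 4).

(1, 3, 2, 5, 6, 8, 4)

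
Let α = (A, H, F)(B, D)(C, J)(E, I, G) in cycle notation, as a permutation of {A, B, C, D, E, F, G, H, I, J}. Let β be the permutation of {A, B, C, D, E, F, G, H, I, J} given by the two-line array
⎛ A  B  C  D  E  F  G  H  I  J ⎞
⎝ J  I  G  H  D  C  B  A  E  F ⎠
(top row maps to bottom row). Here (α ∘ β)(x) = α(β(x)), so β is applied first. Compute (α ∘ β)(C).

E

First apply β: β(C) = G, then α(G) = E. Thus (α ∘ β)(C) = E.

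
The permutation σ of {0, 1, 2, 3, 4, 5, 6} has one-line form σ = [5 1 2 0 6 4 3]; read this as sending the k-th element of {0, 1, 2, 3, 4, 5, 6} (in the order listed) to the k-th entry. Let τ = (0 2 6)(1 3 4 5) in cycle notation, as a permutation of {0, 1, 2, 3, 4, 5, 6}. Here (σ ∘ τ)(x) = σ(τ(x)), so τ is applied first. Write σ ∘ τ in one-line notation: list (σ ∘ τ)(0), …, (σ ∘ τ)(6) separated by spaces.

2 0 3 6 4 1 5

Chase each element through τ then σ: 0 → 2 → 2; 1 → 3 → 0; 2 → 6 → 3; 3 → 4 → 6; 4 → 5 → 4; 5 → 1 → 1; 6 → 0 → 5.
So σ ∘ τ in one-line form is 2 0 3 6 4 1 5.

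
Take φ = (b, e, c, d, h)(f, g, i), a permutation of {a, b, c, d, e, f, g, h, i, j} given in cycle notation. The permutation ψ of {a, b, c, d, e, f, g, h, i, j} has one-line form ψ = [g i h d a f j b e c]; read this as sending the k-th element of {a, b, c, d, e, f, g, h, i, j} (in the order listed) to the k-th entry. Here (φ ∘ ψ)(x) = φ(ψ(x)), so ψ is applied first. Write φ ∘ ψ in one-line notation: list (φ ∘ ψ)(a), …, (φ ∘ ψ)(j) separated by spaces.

i f b h a g j e c d

(φ ∘ ψ)(x) = φ(ψ(x)). Computing each image: φ(ψ(a)) = φ(g) = i, φ(ψ(b)) = φ(i) = f, φ(ψ(c)) = φ(h) = b, φ(ψ(d)) = φ(d) = h, φ(ψ(e)) = φ(a) = a, φ(ψ(f)) = φ(f) = g, φ(ψ(g)) = φ(j) = j, φ(ψ(h)) = φ(b) = e, φ(ψ(i)) = φ(e) = c, φ(ψ(j)) = φ(c) = d.
Hence φ ∘ ψ = [i f b h a g j e c d].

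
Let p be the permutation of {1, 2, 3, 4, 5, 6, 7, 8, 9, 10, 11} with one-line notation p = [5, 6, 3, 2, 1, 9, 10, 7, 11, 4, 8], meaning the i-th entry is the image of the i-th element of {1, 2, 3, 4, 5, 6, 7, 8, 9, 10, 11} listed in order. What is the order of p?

8

Writing p as disjoint cycles, the cycle lengths are 8, 2, 1.
Since disjoint cycles commute, ord(p) = lcm(8, 2) = 8.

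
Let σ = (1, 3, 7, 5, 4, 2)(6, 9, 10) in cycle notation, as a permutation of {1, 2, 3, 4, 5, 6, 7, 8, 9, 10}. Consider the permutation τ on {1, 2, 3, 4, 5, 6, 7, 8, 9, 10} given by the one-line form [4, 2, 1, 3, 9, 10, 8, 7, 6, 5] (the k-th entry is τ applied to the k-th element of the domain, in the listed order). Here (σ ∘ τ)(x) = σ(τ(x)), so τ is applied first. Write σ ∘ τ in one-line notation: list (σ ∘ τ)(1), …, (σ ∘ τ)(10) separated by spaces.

Chase each element through τ then σ: 1 → 4 → 2; 2 → 2 → 1; 3 → 1 → 3; 4 → 3 → 7; 5 → 9 → 10; 6 → 10 → 6; 7 → 8 → 8; 8 → 7 → 5; 9 → 6 → 9; 10 → 5 → 4.
Collecting the images, σ ∘ τ = [2 1 3 7 10 6 8 5 9 4].

2 1 3 7 10 6 8 5 9 4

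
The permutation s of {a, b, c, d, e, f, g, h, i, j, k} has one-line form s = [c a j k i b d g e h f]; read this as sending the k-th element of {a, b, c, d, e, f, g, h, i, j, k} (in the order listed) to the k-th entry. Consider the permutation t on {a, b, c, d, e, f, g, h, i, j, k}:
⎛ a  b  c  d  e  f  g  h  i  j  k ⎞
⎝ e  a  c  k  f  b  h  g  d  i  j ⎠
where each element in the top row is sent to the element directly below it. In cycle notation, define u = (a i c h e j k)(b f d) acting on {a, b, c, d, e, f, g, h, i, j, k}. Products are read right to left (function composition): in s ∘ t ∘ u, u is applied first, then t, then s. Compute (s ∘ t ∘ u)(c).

d

Apply the permutations in order: u(c) = h, then t(h) = g, then s(g) = d. So (s ∘ t ∘ u)(c) = d.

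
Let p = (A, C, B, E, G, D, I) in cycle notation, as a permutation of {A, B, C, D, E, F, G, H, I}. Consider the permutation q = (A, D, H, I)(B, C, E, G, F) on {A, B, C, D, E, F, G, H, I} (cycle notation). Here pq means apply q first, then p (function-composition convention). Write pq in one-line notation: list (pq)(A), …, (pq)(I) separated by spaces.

(pq)(x) = p(q(x)). Computing each image: p(q(A)) = p(D) = I, p(q(B)) = p(C) = B, p(q(C)) = p(E) = G, p(q(D)) = p(H) = H, p(q(E)) = p(G) = D, p(q(F)) = p(B) = E, p(q(G)) = p(F) = F, p(q(H)) = p(I) = A, p(q(I)) = p(A) = C.
Hence pq = [I B G H D E F A C].

I B G H D E F A C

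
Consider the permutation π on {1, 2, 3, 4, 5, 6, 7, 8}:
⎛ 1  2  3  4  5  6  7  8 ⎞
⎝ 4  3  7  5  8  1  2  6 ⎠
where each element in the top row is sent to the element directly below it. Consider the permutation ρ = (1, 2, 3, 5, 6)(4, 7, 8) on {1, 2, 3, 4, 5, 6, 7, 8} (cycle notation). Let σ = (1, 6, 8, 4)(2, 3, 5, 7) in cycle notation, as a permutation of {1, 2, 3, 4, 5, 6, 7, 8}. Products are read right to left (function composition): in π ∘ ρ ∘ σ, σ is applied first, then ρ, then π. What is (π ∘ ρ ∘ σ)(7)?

7

Chase 7: σ(7) = 2; ρ(2) = 3; π(3) = 7. Hence (π ∘ ρ ∘ σ)(7) = 7.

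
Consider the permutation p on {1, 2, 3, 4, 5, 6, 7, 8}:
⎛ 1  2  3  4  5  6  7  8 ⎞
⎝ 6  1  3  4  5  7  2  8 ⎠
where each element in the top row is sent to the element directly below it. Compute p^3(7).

6

Tracing 7 → 2 → … returns to 7 after 4 steps, so 7 lies in a 4-cycle (1, 6, 7, 2).
Stepping 3 places around the cycle: 7 → 2 → 1 → 6.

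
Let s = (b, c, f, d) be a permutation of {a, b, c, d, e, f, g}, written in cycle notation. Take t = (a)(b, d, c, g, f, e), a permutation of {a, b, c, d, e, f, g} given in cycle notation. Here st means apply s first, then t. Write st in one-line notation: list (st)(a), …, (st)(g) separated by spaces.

a g e d b c f

(st)(x) = t(s(x)). Computing each image: t(s(a)) = t(a) = a, t(s(b)) = t(c) = g, t(s(c)) = t(f) = e, t(s(d)) = t(b) = d, t(s(e)) = t(e) = b, t(s(f)) = t(d) = c, t(s(g)) = t(g) = f.
Hence st = [a g e d b c f].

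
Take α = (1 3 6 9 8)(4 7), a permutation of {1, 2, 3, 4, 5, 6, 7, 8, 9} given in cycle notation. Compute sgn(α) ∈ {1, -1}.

The cycle lengths are 5, 2, 1, 1.
A cycle of length ℓ contributes ℓ−1 transpositions, so α is a product of 4 + 1 = 5 transpositions — odd.

-1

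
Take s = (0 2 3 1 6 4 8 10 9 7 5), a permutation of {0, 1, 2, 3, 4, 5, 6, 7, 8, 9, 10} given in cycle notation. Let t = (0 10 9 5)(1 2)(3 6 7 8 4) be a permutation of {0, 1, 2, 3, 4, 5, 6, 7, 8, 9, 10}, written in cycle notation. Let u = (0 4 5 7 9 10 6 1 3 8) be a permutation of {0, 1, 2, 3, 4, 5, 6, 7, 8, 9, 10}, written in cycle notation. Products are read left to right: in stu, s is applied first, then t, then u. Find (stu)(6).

Apply the permutations in order: s(6) = 4, then t(4) = 3, then u(3) = 8. So (stu)(6) = 8.

8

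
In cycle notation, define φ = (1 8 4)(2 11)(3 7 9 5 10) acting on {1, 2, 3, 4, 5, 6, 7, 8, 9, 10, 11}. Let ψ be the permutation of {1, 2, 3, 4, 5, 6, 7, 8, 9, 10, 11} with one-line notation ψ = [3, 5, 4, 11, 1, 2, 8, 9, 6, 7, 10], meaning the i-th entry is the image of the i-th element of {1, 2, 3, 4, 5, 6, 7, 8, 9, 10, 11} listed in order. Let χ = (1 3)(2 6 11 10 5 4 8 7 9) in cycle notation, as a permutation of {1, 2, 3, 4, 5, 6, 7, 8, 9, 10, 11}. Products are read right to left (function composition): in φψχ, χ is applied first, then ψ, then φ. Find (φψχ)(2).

(φψχ)(2) = φ(ψ(χ(2))). χ(2) = 6, then ψ(6) = 2, then φ(2) = 11, so the result is 11.

11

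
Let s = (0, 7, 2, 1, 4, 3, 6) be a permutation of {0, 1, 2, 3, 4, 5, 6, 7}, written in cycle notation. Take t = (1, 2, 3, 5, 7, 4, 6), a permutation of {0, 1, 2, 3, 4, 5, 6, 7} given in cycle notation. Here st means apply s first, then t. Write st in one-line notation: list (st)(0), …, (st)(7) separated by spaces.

For each element, apply s then t: 0 → 7 → 4; 1 → 4 → 6; 2 → 1 → 2; 3 → 6 → 1; 4 → 3 → 5; 5 → 5 → 7; 6 → 0 → 0; 7 → 2 → 3.
So st in one-line form is 4 6 2 1 5 7 0 3.

4 6 2 1 5 7 0 3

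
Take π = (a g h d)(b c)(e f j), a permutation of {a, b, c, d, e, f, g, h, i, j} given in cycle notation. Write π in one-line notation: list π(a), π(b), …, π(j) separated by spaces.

g c b a f j h d i e

Image by image: a→g, b→c, c→b, d→a, e→f, f→j, g→h, h→d, i→i, j→e.
So the one-line form is g c b a f j h d i e.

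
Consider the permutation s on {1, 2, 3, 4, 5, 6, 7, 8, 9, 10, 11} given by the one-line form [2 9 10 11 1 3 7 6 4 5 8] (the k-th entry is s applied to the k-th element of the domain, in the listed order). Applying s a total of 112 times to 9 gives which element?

Tracing 9 → 4 → … returns to 9 after 10 steps, so 9 lies in a 10-cycle (1 2 9 4 11 8 6 3 10 5).
On a 10-cycle, s^10 is the identity, so s^112 = s^2 there (112 ≡ 2 mod 10).
Stepping 2 places around the cycle: 9 → 4 → 11.

11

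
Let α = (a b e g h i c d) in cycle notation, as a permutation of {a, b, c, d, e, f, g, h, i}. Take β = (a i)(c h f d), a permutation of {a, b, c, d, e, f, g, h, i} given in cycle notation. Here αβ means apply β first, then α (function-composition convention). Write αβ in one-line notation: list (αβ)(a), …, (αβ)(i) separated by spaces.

(αβ)(x) = α(β(x)). Computing each image: α(β(a)) = α(i) = c, α(β(b)) = α(b) = e, α(β(c)) = α(h) = i, α(β(d)) = α(c) = d, α(β(e)) = α(e) = g, α(β(f)) = α(d) = a, α(β(g)) = α(g) = h, α(β(h)) = α(f) = f, α(β(i)) = α(a) = b.
Hence αβ = [c e i d g a h f b].

c e i d g a h f b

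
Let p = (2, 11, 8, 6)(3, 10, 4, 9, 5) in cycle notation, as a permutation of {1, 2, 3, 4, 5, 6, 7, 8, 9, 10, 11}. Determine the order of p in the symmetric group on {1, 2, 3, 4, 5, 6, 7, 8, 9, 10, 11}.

20

The cycle type of p is (5, 4, 1, 1).
The order is lcm(5, 4) = 20.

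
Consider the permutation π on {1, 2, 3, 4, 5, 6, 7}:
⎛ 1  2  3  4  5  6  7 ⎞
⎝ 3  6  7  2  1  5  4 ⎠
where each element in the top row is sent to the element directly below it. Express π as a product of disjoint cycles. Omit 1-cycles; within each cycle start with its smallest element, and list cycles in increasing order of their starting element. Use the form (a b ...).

(1 3 7 4 2 6 5)

Start at 1 and follow images: 1 → 3 → 7 → 4 → 2 → 6 → 5 → 1, giving the cycle (1 3 7 4 2 6 5).
Continuing from each remaining unvisited element yields (1 3 7 4 2 6 5).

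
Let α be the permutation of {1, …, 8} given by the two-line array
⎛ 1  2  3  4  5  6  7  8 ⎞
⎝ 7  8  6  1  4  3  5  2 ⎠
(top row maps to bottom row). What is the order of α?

4

The disjoint-cycle form of α has cycle lengths 4, 2, 2.
The order of α is the least common multiple of its cycle lengths: lcm(4, 2, 2) = 4.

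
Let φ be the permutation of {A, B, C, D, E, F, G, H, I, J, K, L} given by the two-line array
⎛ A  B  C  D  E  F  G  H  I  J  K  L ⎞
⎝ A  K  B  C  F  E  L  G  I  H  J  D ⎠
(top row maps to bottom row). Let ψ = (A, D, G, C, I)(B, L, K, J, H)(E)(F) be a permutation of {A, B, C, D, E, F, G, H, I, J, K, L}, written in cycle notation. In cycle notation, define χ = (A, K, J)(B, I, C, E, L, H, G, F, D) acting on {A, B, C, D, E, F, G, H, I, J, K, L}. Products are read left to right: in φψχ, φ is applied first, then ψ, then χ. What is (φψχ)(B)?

A

(φψχ)(B) = χ(ψ(φ(B))). φ(B) = K, then ψ(K) = J, then χ(J) = A, so the result is A.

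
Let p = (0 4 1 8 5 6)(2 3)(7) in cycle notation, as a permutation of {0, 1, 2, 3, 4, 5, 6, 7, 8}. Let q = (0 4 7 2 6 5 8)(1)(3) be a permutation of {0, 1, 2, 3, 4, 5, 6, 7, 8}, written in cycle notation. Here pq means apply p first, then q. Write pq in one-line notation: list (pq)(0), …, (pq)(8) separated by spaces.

7 0 3 6 1 5 4 2 8

For each element, apply p then q: 0 → 4 → 7; 1 → 8 → 0; 2 → 3 → 3; 3 → 2 → 6; 4 → 1 → 1; 5 → 6 → 5; 6 → 0 → 4; 7 → 7 → 2; 8 → 5 → 8.
Collecting the images, pq = [7 0 3 6 1 5 4 2 8].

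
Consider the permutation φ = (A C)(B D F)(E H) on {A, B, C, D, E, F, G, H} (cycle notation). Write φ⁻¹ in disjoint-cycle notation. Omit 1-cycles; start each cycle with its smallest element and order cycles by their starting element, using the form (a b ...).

(A C)(B F D)(E H)

The inverse reverses each cycle.
After reversing and putting each cycle's least element first, φ⁻¹ = (A C)(B F D)(E H).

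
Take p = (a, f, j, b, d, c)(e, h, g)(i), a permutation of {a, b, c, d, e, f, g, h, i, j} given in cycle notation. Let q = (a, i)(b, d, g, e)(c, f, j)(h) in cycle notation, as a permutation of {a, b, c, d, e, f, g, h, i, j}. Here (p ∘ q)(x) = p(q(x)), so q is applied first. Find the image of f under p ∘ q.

b

(p ∘ q)(f) = p(q(f)). q(f) = j, then p(j) = b. So (p ∘ q)(f) = b.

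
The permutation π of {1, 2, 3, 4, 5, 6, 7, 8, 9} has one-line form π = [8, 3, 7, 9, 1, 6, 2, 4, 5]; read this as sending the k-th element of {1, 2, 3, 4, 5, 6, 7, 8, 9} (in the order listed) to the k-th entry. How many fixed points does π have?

1

The fixed points (elements with π(x) = x) are {6}, so there is 1.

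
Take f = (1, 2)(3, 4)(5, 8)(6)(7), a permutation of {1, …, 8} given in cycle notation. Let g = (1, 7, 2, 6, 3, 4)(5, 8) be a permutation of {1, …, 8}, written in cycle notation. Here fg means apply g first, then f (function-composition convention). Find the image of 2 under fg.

6

(fg)(2) = f(g(2)). g(2) = 6, then f(6) = 6. So (fg)(2) = 6.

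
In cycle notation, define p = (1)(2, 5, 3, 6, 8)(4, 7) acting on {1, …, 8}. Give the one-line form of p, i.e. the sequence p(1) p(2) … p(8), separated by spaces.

1 5 6 7 3 8 4 2

Each element maps to the next entry in its cycle (wrapping to the front): 1↦1, 2↦5, 3↦6, 4↦7, 5↦3, 6↦8, 7↦4, 8↦2.
So the one-line form is 1 5 6 7 3 8 4 2.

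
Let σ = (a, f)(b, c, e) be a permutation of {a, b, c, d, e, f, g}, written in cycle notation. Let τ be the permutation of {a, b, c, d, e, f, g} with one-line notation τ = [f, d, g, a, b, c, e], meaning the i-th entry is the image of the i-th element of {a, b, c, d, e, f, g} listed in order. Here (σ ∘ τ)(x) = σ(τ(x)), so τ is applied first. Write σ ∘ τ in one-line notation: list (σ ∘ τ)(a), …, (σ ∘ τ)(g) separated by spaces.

a d g f c e b

For each element, apply τ then σ: a → f → a; b → d → d; c → g → g; d → a → f; e → b → c; f → c → e; g → e → b.
So σ ∘ τ in one-line form is a d g f c e b.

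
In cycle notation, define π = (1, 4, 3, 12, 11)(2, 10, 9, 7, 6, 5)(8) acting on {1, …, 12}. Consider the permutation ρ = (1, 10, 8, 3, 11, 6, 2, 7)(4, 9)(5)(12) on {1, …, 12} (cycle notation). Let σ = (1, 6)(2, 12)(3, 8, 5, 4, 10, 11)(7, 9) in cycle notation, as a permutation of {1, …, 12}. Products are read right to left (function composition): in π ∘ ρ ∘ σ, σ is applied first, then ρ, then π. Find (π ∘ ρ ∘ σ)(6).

(π ∘ ρ ∘ σ)(6) = π(ρ(σ(6))). σ(6) = 1, then ρ(1) = 10, then π(10) = 9, so the result is 9.

9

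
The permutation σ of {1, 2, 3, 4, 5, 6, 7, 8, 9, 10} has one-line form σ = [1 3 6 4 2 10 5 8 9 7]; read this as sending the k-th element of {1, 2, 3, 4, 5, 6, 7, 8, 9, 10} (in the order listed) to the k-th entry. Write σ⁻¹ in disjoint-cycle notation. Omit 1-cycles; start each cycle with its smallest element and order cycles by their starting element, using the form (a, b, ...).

(2, 5, 7, 10, 6, 3)

The cycle decomposition of σ is (2, 3, 6, 10, 7, 5).
The inverse reverses every cycle; in canonical form, σ⁻¹ = (2, 5, 7, 10, 6, 3).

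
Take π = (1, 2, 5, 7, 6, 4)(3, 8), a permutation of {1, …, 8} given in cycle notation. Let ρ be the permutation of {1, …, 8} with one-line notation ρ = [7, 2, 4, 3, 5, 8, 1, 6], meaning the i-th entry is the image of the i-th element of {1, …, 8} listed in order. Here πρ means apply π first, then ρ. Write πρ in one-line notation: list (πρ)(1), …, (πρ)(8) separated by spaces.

2 5 6 7 1 3 8 4

Chase each element through π then ρ: 1 → 2 → 2; 2 → 5 → 5; 3 → 8 → 6; 4 → 1 → 7; 5 → 7 → 1; 6 → 4 → 3; 7 → 6 → 8; 8 → 3 → 4.
So πρ in one-line form is 2 5 6 7 1 3 8 4.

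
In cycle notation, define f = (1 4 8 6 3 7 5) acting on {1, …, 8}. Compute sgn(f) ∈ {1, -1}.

The cycle lengths are 7, 1.
A cycle is odd iff its length is even; f has 0 even-length cycles, so sgn(f) = (−1)^0 and f is even.

1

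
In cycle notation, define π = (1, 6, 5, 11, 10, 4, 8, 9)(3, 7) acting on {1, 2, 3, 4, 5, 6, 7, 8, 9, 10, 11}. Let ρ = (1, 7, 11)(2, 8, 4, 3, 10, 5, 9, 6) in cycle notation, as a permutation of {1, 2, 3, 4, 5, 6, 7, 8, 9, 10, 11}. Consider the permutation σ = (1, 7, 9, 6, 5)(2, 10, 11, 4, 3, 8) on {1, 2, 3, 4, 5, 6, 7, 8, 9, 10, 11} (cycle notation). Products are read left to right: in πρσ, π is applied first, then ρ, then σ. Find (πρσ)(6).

6

Chase 6: π(6) = 5; ρ(5) = 9; σ(9) = 6. Hence (πρσ)(6) = 6.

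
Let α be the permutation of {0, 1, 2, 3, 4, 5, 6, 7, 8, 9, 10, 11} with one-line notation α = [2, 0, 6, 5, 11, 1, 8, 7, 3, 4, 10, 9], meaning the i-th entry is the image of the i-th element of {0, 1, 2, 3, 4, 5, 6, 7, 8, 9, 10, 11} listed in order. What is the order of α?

Decomposing into disjoint cycles gives cycle lengths 7, 3, 1, 1.
Since disjoint cycles commute, ord(α) = lcm(7, 3) = 21.

21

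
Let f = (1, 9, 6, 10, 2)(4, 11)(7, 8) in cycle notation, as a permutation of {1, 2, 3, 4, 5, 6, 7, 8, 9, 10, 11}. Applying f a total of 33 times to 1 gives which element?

10

1 lies in the 5-cycle (1, 9, 6, 10, 2).
Since the cycle has length 5, f^33 acts on it the same as f^3 (33 mod 5 = 3).
Advancing 3 steps from 1: 1 → 9 → 6 → 10.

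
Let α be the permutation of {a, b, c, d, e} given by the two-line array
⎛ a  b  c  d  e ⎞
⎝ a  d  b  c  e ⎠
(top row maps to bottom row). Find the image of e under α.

The entry below e in the array is e, so α(e) = e.

e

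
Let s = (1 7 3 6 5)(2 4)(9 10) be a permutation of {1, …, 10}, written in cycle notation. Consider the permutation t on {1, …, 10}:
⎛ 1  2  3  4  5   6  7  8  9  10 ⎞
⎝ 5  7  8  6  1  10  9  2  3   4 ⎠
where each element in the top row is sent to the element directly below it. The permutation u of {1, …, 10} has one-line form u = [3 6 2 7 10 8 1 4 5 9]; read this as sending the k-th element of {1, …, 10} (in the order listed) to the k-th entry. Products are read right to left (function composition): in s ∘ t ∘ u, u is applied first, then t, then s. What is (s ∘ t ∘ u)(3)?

Chase 3: u(3) = 2; t(2) = 7; s(7) = 3. Hence (s ∘ t ∘ u)(3) = 3.

3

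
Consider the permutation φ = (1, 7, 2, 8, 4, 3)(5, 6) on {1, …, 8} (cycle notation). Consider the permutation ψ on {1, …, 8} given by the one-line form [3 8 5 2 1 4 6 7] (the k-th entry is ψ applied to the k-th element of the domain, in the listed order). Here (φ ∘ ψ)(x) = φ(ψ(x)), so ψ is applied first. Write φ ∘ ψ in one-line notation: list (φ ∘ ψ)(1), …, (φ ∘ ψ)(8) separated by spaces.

Chase each element through ψ then φ: 1 → 3 → 1; 2 → 8 → 4; 3 → 5 → 6; 4 → 2 → 8; 5 → 1 → 7; 6 → 4 → 3; 7 → 6 → 5; 8 → 7 → 2.
Collecting the images, φ ∘ ψ = [1 4 6 8 7 3 5 2].

1 4 6 8 7 3 5 2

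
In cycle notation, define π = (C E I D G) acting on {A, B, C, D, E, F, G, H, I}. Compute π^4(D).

I

D lies in the 5-cycle (C E I D G).
Advancing 4 steps from D: D → G → C → E → I.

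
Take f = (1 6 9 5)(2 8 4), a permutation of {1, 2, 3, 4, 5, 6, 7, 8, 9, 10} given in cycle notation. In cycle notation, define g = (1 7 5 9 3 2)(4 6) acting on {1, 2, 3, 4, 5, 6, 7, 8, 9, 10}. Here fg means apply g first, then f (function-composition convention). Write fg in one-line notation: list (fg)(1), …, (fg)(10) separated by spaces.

For each element, apply g then f: 1 → 7 → 7; 2 → 1 → 6; 3 → 2 → 8; 4 → 6 → 9; 5 → 9 → 5; 6 → 4 → 2; 7 → 5 → 1; 8 → 8 → 4; 9 → 3 → 3; 10 → 10 → 10.
Collecting the images, fg = [7 6 8 9 5 2 1 4 3 10].

7 6 8 9 5 2 1 4 3 10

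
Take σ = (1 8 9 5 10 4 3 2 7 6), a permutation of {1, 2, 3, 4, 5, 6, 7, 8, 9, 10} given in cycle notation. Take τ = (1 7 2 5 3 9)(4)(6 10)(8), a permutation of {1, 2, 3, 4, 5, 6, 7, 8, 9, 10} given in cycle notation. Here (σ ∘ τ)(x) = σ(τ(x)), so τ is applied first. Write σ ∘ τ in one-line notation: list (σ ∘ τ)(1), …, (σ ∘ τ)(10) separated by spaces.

(σ ∘ τ)(x) = σ(τ(x)). Computing each image: σ(τ(1)) = σ(7) = 6, σ(τ(2)) = σ(5) = 10, σ(τ(3)) = σ(9) = 5, σ(τ(4)) = σ(4) = 3, σ(τ(5)) = σ(3) = 2, σ(τ(6)) = σ(10) = 4, σ(τ(7)) = σ(2) = 7, σ(τ(8)) = σ(8) = 9, σ(τ(9)) = σ(1) = 8, σ(τ(10)) = σ(6) = 1.
Hence σ ∘ τ = [6 10 5 3 2 4 7 9 8 1].

6 10 5 3 2 4 7 9 8 1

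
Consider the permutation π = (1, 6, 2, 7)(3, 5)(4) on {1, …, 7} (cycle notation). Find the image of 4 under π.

The 1-cycle (4) fixes 4, so π(4) = 4.

4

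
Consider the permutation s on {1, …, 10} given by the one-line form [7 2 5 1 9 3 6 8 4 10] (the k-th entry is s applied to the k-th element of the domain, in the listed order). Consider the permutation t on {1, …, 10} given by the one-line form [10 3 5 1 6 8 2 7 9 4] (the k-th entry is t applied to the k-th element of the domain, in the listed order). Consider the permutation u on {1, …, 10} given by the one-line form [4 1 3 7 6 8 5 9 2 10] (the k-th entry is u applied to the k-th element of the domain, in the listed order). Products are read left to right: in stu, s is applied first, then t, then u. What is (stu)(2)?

3

(stu)(2) = u(t(s(2))). s(2) = 2, then t(2) = 3, then u(3) = 3, so the result is 3.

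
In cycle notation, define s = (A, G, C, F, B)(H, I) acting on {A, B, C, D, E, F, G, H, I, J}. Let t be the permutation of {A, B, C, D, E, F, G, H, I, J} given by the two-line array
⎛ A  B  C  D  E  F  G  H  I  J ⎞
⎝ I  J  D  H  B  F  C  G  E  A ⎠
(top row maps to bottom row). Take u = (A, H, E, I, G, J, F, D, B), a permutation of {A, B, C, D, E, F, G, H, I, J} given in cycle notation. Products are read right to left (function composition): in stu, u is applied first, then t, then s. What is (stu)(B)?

Chase B: u(B) = A; t(A) = I; s(I) = H. Hence (stu)(B) = H.

H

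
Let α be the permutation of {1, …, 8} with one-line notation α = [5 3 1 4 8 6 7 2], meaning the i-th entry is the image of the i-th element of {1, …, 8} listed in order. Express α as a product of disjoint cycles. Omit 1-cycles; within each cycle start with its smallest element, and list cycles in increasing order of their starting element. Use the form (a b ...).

(1 5 8 2 3)

From 1: 1 → 5 → 8 → 2 → 3 → 1, closing the cycle (1 5 8 2 3).
Repeating from the next unused element and collecting all non-trivial cycles gives (1 5 8 2 3).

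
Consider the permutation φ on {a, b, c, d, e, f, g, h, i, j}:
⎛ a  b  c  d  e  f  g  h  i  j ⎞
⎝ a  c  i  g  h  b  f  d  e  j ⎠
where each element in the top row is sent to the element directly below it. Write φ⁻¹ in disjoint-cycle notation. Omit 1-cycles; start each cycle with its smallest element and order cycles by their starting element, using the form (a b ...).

The cycle decomposition of φ is (b c i e h d g f).
The inverse reverses every cycle; in canonical form, φ⁻¹ = (b f g d h e i c).

(b f g d h e i c)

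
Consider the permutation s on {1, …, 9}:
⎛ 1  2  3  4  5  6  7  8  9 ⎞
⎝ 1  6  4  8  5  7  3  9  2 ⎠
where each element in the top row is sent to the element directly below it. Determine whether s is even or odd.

In disjoint-cycle form the cycle lengths are 7, 1, 1.
A cycle is odd iff its length is even; s has 0 even-length cycles, so sgn(s) = (−1)^0 and s is even.

even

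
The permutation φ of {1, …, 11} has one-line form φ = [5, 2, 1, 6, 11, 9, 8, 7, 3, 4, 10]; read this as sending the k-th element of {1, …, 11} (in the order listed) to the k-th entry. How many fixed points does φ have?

1

The fixed points (elements with φ(x) = x) are {2}, so there is 1.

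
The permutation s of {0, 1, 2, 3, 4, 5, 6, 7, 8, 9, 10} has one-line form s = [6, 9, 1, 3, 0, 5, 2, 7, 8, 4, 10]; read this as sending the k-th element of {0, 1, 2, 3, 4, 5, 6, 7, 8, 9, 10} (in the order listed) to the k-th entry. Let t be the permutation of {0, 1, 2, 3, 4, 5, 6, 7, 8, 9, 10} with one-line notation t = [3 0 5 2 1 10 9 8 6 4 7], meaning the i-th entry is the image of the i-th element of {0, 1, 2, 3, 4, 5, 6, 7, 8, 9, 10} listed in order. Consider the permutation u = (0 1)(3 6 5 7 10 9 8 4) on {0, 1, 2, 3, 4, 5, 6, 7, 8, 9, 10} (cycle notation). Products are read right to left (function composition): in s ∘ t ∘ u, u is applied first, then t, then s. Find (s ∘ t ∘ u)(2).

5

Chase 2: u(2) = 2; t(2) = 5; s(5) = 5. Hence (s ∘ t ∘ u)(2) = 5.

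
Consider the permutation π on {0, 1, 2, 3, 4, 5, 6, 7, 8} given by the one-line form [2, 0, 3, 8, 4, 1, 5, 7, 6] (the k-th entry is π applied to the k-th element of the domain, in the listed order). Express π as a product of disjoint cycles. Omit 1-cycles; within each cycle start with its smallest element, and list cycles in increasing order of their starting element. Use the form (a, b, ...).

(0, 2, 3, 8, 6, 5, 1)

Start at 0 and follow images: 0 → 2 → 3 → 8 → 6 → 5 → 1 → 0, giving the cycle (0, 2, 3, 8, 6, 5, 1).
Repeating from the next unused element and collecting all non-trivial cycles gives (0, 2, 3, 8, 6, 5, 1).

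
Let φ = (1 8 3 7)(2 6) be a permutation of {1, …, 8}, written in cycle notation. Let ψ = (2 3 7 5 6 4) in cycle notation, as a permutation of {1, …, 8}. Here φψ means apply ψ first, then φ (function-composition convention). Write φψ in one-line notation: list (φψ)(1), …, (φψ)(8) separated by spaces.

(φψ)(x) = φ(ψ(x)). Computing each image: φ(ψ(1)) = φ(1) = 8, φ(ψ(2)) = φ(3) = 7, φ(ψ(3)) = φ(7) = 1, φ(ψ(4)) = φ(2) = 6, φ(ψ(5)) = φ(6) = 2, φ(ψ(6)) = φ(4) = 4, φ(ψ(7)) = φ(5) = 5, φ(ψ(8)) = φ(8) = 3.
Hence φψ = [8 7 1 6 2 4 5 3].

8 7 1 6 2 4 5 3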